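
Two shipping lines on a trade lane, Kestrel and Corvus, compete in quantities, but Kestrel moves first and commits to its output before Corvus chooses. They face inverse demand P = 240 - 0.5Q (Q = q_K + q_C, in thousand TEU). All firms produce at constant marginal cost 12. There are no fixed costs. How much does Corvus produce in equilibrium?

114

Solve by backward induction. Given q_K, the follower Corvus maximises π_C = (240 - (1/2)q_K - (1/2)q_C)q_C - 12q_C.
Setting the follower's marginal profit to zero, 228 - (1/2)q_K - q_C = 0, i.e. q_C = (228 - (1/2)q_K).
The leader anticipates this reaction. Substituting into P = 240 - 0.5Q gives P = 126 - (1/4)q_K, so π_K = (126 - (1/4)q_K)q_K - 12q_K.
Maximising: ∂π_K/∂q_K = 114 - (1/2)q_K = 0, giving q_K = 228.
Then q_C = (228 - (1/2)·228) = 114.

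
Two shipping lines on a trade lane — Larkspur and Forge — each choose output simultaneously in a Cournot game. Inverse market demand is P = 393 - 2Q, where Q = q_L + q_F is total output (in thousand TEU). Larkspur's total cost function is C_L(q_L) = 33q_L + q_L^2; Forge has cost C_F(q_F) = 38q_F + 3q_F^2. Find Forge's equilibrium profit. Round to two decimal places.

Larkspur's profit: π_L = (393 - 2Q)q_L - (33q_L + q_L²). Setting ∂π_L/∂q_L = 0: 360 - 6q_L - 2(q_F) = 0.
Forge's profit: π_F = (393 - 2Q)q_F - (38q_F + 3q_F²). Setting ∂π_F/∂q_F = 0: 355 - 10q_F - 2(q_L) = 0.
Best responses: q_L = (360 - 2q_F)/6, q_F = (355 - 2q_L)/10.
Solving the pair: q_L = 1445/28, q_F = 705/28.
Price P = 393 - 2·(1075/14) = 1676/7.
Forge's profit: (1676/7)·(705/28) - 38·(705/28) - 3(705/28)² = 3169.8023.

3169.80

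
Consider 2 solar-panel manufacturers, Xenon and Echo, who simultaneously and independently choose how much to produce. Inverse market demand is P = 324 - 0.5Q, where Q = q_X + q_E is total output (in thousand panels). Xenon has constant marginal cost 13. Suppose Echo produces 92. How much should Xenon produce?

265

With the rival's output fixed at 92, Xenon's profit is π_X = (324 - (1/2)·92 - (1/2)q_X)q_X - (13q_X) = (278 - (1/2)q_X)q_X - (13q_X).
∂π_X/∂q_X = 265 - q_X = 0, so q_X = 265.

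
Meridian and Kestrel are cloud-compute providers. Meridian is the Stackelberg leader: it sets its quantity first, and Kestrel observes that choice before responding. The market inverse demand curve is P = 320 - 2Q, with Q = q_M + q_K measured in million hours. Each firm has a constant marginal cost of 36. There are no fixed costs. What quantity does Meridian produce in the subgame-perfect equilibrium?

71

The follower Kestrel best-responds to any q_M: π_K = (320 - 2Q)q_K - 36q_K.
∂π_K/∂q_K = 284 - 2q_M - 4q_K = 0 gives the reaction function q_K = (284 - 2q_M)/4.
The leader anticipates this reaction. Substituting into P = 320 - 2Q gives P = 178 - q_M, so π_M = (178 - q_M)q_M - 36q_M.
Maximising: ∂π_M/∂q_M = 142 - 2q_M = 0, giving q_M = 71.
Then q_K = (284 - 2·71)/4 = 71/2.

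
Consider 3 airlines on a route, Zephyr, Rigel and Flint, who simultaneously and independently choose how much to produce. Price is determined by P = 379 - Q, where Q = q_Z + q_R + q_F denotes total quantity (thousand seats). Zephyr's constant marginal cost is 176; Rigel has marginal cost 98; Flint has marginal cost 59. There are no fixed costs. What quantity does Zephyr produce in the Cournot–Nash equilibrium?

2

Zephyr's profit: π_Z = (379 - Q)q_Z - (176q_Z). Setting ∂π_Z/∂q_Z = 0: 203 - 2q_Z - (q_R + q_F) = 0.
Rigel's first-order condition: 281 - 2q_R - (q_Z + q_F) = 0.
Flint's profit: π_F = (379 - Q)q_F - (59q_F). Setting ∂π_F/∂q_F = 0: 320 - 2q_F - (q_Z + q_R) = 0.
Adding the 3 first-order conditions: 804 − 4Q = 0, so Q = 201.
Back-substituting: q_Z = (203 − 201) = 2, q_R = (281 − 201) = 80, q_F = (320 − 201) = 119.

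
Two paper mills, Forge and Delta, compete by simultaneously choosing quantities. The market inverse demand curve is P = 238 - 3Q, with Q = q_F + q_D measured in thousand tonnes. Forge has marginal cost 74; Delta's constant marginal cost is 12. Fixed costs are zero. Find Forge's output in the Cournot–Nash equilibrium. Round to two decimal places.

11.33

Forge's profit: π_F = (238 - 3Q)q_F - (74q_F). Setting ∂π_F/∂q_F = 0: 164 - 6q_F - 3(q_D) = 0.
Delta's first-order condition: 226 - 6q_D - 3(q_F) = 0.
Best responses: q_F = (164 - 3q_D)/6, q_D = (226 - 3q_F)/6.
Solving the pair: q_F = 34/3, q_D = 32.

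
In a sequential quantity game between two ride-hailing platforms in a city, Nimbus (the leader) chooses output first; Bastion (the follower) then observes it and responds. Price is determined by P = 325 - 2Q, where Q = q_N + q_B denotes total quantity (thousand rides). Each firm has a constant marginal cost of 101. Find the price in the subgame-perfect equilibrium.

The follower Bastion best-responds to any q_N: π_B = (325 - 2Q)q_B - 101q_B.
Follower FOC: 224 - 2q_N - 4q_B = 0, so q_B(q_N) = (224 - 2q_N)/4.
The leader anticipates this reaction. Substituting into P = 325 - 2Q gives P = 213 - q_N, so π_N = (213 - q_N)q_N - 101q_N.
The leader's first-order condition 112 - 2q_N = 0 yields q_N = 56.
Then q_B = (224 - 2·56)/4 = 28.
Total output Q = 84, so price P = 325 - 2·84 = 157.

157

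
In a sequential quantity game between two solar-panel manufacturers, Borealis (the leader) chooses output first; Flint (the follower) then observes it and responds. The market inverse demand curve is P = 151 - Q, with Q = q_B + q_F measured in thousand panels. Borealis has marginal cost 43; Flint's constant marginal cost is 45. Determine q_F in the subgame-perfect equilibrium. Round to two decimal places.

25.50

Solve by backward induction. Given q_B, the follower Flint maximises π_F = (151 - q_B - q_F)q_F - 45q_F.
Follower FOC: 106 - q_B - 2q_F = 0, so q_F(q_B) = (106 - q_B)/2.
The leader anticipates this reaction. Substituting into P = 151 - Q gives P = 98 - (1/2)q_B, so π_B = (98 - (1/2)q_B)q_B - 43q_B.
Maximising: ∂π_B/∂q_B = 55 - q_B = 0, giving q_B = 55.
Then q_F = (106 - 55)/2 = 51/2.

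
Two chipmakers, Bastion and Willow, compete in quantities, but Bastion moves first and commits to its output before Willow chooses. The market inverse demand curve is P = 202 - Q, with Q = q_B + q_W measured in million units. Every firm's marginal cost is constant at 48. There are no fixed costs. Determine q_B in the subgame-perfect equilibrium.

Solve by backward induction. Given q_B, the follower Willow maximises π_W = (202 - q_B - q_W)q_W - 48q_W.
Follower FOC: 154 - q_B - 2q_W = 0, so q_W(q_B) = (154 - q_B)/2.
The leader anticipates this reaction. Substituting into P = 202 - Q gives P = 125 - (1/2)q_B, so π_B = (125 - (1/2)q_B)q_B - 48q_B.
The leader's first-order condition 77 - q_B = 0 yields q_B = 77.
Then q_W = (154 - 77)/2 = 77/2.

77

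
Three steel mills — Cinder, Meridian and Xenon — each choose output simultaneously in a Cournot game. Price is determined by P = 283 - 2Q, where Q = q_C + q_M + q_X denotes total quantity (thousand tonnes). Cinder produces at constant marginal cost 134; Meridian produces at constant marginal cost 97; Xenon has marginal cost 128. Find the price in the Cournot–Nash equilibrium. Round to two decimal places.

Cinder's profit: π_C = (283 - 2Q)q_C - (134q_C). Setting ∂π_C/∂q_C = 0: 149 - 4q_C - 2(q_M + q_X) = 0.
Meridian's profit: π_M = (283 - 2Q)q_M - (97q_M). Setting ∂π_M/∂q_M = 0: 186 - 4q_M - 2(q_C + q_X) = 0.
Xenon's profit: π_X = (283 - 2Q)q_X - (128q_X). Setting ∂π_X/∂q_X = 0: 155 - 4q_X - 2(q_C + q_M) = 0.
Adding the 3 first-order conditions: 490 − 8Q = 0, so Q = 245/4.
Back-substituting: q_C = (149 − 245/2)/2 = 53/4, q_M = (186 − 245/2)/2 = 127/4, q_X = (155 − 245/2)/2 = 65/4.
Total output Q = 245/4, so price P = 283 - 2·(245/4) = 321/2.

160.50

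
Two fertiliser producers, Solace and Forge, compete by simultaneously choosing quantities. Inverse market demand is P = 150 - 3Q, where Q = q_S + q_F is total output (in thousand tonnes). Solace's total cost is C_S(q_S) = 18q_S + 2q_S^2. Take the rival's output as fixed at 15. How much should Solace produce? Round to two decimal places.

With the rival's output fixed at 15, Solace's profit is π_S = (150 - 3·15 - 3q_S)q_S - (18q_S + 2q_S²) = (105 - 3q_S)q_S - (18q_S + 2q_S²).
∂π_S/∂q_S = 87 - 10q_S = 0, so q_S = 87/10.

8.70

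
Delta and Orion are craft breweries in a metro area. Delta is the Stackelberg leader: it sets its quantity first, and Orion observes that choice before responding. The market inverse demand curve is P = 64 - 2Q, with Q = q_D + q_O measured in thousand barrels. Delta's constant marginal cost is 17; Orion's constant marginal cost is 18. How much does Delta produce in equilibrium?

12

Solve by backward induction. Given q_D, the follower Orion maximises π_O = (64 - 2q_D - 2q_O)q_O - 18q_O.
Follower FOC: 46 - 2q_D - 4q_O = 0, so q_O(q_D) = (46 - 2q_D)/4.
The leader anticipates this reaction. Substituting into P = 64 - 2Q gives P = 41 - q_D, so π_D = (41 - q_D)q_D - 17q_D.
Leader FOC: 24 - 2q_D = 0, so q_D = 12.
Then q_O = (46 - 2·12)/4 = 11/2.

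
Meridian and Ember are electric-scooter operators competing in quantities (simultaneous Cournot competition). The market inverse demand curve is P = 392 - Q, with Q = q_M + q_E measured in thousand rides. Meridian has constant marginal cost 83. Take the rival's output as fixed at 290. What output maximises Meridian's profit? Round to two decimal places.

9.50

With the rival's output fixed at 290, Meridian's profit is π_M = (392 - 290 - q_M)q_M - (83q_M) = (102 - q_M)q_M - (83q_M).
∂π_M/∂q_M = 19 - 2q_M = 0, so q_M = 19/2.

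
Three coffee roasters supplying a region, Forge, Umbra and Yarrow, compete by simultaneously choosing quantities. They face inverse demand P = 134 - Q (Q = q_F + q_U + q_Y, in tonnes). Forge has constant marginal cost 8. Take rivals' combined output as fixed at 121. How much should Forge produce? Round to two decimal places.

2.50

With rivals' combined output fixed at 121, Forge's profit is π_F = (134 - 121 - q_F)q_F - (8q_F) = (13 - q_F)q_F - (8q_F).
∂π_F/∂q_F = 5 - 2q_F = 0, so q_F = 5/2.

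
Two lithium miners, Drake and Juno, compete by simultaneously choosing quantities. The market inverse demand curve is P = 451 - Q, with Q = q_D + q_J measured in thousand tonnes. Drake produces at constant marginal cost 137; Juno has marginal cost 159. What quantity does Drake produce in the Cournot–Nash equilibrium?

Drake's profit: π_D = (451 - Q)q_D - (137q_D). Setting ∂π_D/∂q_D = 0: 314 - 2q_D - (q_J) = 0.
Juno's profit: π_J = (451 - Q)q_J - (159q_J). Setting ∂π_J/∂q_J = 0: 292 - 2q_J - (q_D) = 0.
So q_D = (314 - q_J)/2 and q_J = (292 - q_D)/2.
Substituting one into the other gives q_D = 112 and q_J = 90.

112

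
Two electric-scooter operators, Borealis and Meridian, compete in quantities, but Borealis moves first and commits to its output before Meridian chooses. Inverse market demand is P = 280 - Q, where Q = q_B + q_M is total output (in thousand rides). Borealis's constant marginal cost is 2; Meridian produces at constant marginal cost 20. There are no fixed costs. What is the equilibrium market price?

76

The follower Meridian best-responds to any q_B: π_M = (280 - Q)q_M - 20q_M.
Follower FOC: 260 - q_B - 2q_M = 0, so q_M(q_B) = (260 - q_B)/2.
Borealis substitutes q_M(q_B) into its own profit: π_B = q_B(280 - q_B - (260 - q_B)/2) - 2q_B = (150 - (1/2)q_B)q_B - 2q_B.
Maximising: ∂π_B/∂q_B = 148 - q_B = 0, giving q_B = 148.
Then q_M = (260 - 148)/2 = 56.
Total output Q = 204, so price P = 280 - 204 = 76.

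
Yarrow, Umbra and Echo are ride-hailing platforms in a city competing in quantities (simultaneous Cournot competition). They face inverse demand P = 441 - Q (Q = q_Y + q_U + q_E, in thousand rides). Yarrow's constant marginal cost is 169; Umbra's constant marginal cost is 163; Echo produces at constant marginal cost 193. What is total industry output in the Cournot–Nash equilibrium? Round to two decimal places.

199.50

Yarrow's profit: π_Y = (441 - Q)q_Y - (169q_Y). Setting ∂π_Y/∂q_Y = 0: 272 - 2q_Y - (q_U + q_E) = 0.
Umbra's first-order condition: 278 - 2q_U - (q_Y + q_E) = 0.
Echo's first-order condition: 248 - 2q_E - (q_Y + q_U) = 0.
Adding the 3 conditions: 798 − 2Q − 2Q = 0, i.e. Q = 399/2.
Back-substituting: q_Y = (272 − 399/2) = 145/2, q_U = (278 − 399/2) = 157/2, q_E = (248 − 399/2) = 97/2.
Total output Q = 145/2 + 157/2 + 97/2 = 399/2.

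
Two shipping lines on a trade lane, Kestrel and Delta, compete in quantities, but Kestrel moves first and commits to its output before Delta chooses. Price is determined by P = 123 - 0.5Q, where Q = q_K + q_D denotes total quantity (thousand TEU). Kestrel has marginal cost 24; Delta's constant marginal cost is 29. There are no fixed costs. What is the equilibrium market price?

50

Solve by backward induction. Given q_K, the follower Delta maximises π_D = (123 - (1/2)q_K - (1/2)q_D)q_D - 29q_D.
Follower FOC: 94 - (1/2)q_K - q_D = 0, so q_D(q_K) = (94 - (1/2)q_K).
Kestrel substitutes q_D(q_K) into its own profit: π_K = q_K(123 - (1/2)q_K - (94 - (1/2)q_K)/2) - 24q_K = (76 - (1/4)q_K)q_K - 24q_K.
Maximising: ∂π_K/∂q_K = 52 - (1/2)q_K = 0, giving q_K = 104.
Then q_D = (94 - (1/2)·104) = 42.
Total output Q = 146, so price P = 123 - (1/2)·146 = 50.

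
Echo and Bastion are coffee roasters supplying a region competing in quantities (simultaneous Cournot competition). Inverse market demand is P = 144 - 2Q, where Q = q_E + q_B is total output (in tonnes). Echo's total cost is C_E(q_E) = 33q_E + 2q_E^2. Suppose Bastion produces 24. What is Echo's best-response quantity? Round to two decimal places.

With the rival's output fixed at 24, Echo's profit is π_E = (144 - 2·24 - 2q_E)q_E - (33q_E + 2q_E²) = (96 - 2q_E)q_E - (33q_E + 2q_E²).
∂π_E/∂q_E = 63 - 8q_E = 0, so q_E = 63/8.

7.88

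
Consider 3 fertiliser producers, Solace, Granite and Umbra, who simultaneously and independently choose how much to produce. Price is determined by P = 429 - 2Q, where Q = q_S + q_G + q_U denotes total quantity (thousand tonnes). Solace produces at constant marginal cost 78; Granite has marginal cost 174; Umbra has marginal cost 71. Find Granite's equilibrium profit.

98

Solace's profit: π_S = (429 - 2Q)q_S - (78q_S). Setting ∂π_S/∂q_S = 0: 351 - 4q_S - 2(q_G + q_U) = 0.
Granite's first-order condition: 255 - 4q_G - 2(q_S + q_U) = 0.
Umbra's first-order condition: 358 - 4q_U - 2(q_S + q_G) = 0.
Summing all 3 equations gives 964 − 8Q = 0, hence Q = 241/2.
Back-substituting: q_S = (351 − 241)/2 = 55, q_G = (255 − 241)/2 = 7, q_U = (358 − 241)/2 = 117/2.
Price P = 429 - 2·(241/2) = 188.
Granite's profit: (188 - 174)·7 = 98.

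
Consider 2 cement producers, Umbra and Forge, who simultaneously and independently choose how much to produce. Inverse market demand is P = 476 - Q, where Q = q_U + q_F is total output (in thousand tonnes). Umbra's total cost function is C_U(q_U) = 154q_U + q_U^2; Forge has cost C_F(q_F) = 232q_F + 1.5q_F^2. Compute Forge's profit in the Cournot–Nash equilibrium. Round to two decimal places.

Umbra's profit: π_U = (476 - Q)q_U - (154q_U + q_U²). Setting ∂π_U/∂q_U = 0: 322 - 4q_U - (q_F) = 0.
Forge's profit: π_F = (476 - Q)q_F - (232q_F + (3/2)q_F²). Setting ∂π_F/∂q_F = 0: 244 - 5q_F - (q_U) = 0.
Best responses: q_U = (322 - q_F)/4, q_F = (244 - q_U)/5.
Solving the pair: q_U = 1366/19, q_F = 654/19.
Price P = 476 - 106.3158 = 369.6842.
Forge's profit: 369.6842·(654/19) - 232·(654/19) - (3/2)(654/19)² = 2962.0222.

2962.02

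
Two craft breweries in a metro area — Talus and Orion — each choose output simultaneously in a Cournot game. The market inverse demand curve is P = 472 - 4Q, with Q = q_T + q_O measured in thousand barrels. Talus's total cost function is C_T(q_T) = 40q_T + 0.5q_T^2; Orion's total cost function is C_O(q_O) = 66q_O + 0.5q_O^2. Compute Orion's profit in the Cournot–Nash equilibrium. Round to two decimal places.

3950.92

Talus's profit: π_T = (472 - 4Q)q_T - (40q_T + (1/2)q_T²). Setting ∂π_T/∂q_T = 0: 432 - 9q_T - 4(q_O) = 0.
Orion's profit: π_O = (472 - 4Q)q_O - (66q_O + (1/2)q_O²). Setting ∂π_O/∂q_O = 0: 406 - 9q_O - 4(q_T) = 0.
So q_T = (432 - 4q_O)/9 and q_O = (406 - 4q_T)/9.
Solving the pair: q_T = 34.8308, q_O = 1926/65.
Price P = 472 - 4·(838/13) = 214.1538.
Orion's profit: 214.1538·(1926/65) - 66·(1926/65) - (1/2)(1926/65)² = 3950.9212.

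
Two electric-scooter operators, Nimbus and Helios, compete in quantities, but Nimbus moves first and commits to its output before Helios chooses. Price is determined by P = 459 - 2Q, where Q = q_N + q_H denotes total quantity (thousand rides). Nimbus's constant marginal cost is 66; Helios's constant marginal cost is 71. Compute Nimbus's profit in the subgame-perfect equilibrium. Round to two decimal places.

9900.25

The follower Helios best-responds to any q_N: π_H = (459 - 2Q)q_H - 71q_H.
Follower FOC: 388 - 2q_N - 4q_H = 0, so q_H(q_N) = (388 - 2q_N)/4.
Nimbus substitutes q_H(q_N) into its own profit: π_N = q_N(459 - 2q_N - (388 - 2q_N)/2) - 66q_N = (265 - q_N)q_N - 66q_N.
The leader's first-order condition 199 - 2q_N = 0 yields q_N = 199/2.
Then q_H = (388 - 2·(199/2))/4 = 189/4.
Price P = 459 - 2·(587/4) = 331/2.
Nimbus's profit: (331/2 - 66)·(199/2) = 9900.2500.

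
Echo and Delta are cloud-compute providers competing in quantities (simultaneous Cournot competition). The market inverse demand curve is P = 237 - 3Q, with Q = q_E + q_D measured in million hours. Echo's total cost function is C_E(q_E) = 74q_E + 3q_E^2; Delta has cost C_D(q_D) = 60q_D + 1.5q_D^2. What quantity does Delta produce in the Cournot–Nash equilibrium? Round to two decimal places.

Echo's profit: π_E = (237 - 3Q)q_E - (74q_E + 3q_E²). Setting ∂π_E/∂q_E = 0: 163 - 12q_E - 3(q_D) = 0.
Delta's profit: π_D = (237 - 3Q)q_D - (60q_D + (3/2)q_D²). Setting ∂π_D/∂q_D = 0: 177 - 9q_D - 3(q_E) = 0.
Rearranging gives the reaction functions q_E = (163 - 3q_D)/12 and q_D = (177 - 3q_E)/9.
Substituting one into the other gives q_E = 104/11 and q_D = 545/33.

16.52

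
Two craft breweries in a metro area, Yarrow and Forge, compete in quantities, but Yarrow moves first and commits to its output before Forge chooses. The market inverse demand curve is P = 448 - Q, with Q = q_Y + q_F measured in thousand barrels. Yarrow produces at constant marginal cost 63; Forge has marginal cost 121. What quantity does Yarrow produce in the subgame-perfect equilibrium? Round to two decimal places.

Solve by backward induction. Given q_Y, the follower Forge maximises π_F = (448 - q_Y - q_F)q_F - 121q_F.
Setting the follower's marginal profit to zero, 327 - q_Y - 2q_F = 0, i.e. q_F = (327 - q_Y)/2.
The leader anticipates this reaction. Substituting into P = 448 - Q gives P = 569/2 - (1/2)q_Y, so π_Y = (569/2 - (1/2)q_Y)q_Y - 63q_Y.
The leader's first-order condition 443/2 - q_Y = 0 yields q_Y = 443/2.
Then q_F = (327 - 443/2)/2 = 211/4.

221.50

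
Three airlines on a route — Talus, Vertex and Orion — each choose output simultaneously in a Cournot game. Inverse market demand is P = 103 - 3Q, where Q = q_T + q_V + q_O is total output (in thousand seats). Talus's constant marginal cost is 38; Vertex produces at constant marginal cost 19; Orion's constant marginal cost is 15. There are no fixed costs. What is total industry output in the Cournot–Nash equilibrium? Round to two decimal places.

Talus's profit: π_T = (103 - 3Q)q_T - (38q_T). Setting ∂π_T/∂q_T = 0: 65 - 6q_T - 3(q_V + q_O) = 0.
Vertex's first-order condition: 84 - 6q_V - 3(q_T + q_O) = 0.
Orion's profit: π_O = (103 - 3Q)q_O - (15q_O). Setting ∂π_O/∂q_O = 0: 88 - 6q_O - 3(q_T + q_V) = 0.
Adding the 3 conditions: 237 − 6Q − 6Q = 0, i.e. Q = 79/4.
Back-substituting: q_T = (65 − 237/4)/3 = 23/12, q_V = (84 − 237/4)/3 = 33/4, q_O = (88 − 237/4)/3 = 115/12.
Total output Q = 23/12 + 33/4 + 115/12 = 79/4.

19.75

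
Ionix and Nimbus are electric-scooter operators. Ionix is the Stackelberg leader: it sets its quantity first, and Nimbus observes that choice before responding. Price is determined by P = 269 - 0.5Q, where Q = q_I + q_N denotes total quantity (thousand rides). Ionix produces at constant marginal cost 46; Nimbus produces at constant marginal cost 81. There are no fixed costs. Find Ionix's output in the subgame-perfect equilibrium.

258

The follower Nimbus best-responds to any q_I: π_N = (269 - 0.5Q)q_N - 81q_N.
∂π_N/∂q_N = 188 - (1/2)q_I - q_N = 0 gives the reaction function q_N = (188 - (1/2)q_I).
The leader anticipates this reaction. Substituting into P = 269 - 0.5Q gives P = 175 - (1/4)q_I, so π_I = (175 - (1/4)q_I)q_I - 46q_I.
Leader FOC: 129 - (1/2)q_I = 0, so q_I = 258.
Then q_N = (188 - (1/2)·258) = 59.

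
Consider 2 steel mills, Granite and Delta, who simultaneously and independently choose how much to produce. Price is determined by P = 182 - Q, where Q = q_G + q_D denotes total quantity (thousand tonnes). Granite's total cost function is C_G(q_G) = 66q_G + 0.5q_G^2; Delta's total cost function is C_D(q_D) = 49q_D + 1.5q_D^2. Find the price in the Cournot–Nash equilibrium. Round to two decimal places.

Granite's profit: π_G = (182 - Q)q_G - (66q_G + (1/2)q_G²). Setting ∂π_G/∂q_G = 0: 116 - 3q_G - (q_D) = 0.
Delta's first-order condition: 133 - 5q_D - (q_G) = 0.
So q_G = (116 - q_D)/3 and q_D = (133 - q_G)/5.
Solving the pair: q_G = 447/14, q_D = 283/14.
Total output Q = 365/7, so price P = 182 - 365/7 = 909/7.

129.86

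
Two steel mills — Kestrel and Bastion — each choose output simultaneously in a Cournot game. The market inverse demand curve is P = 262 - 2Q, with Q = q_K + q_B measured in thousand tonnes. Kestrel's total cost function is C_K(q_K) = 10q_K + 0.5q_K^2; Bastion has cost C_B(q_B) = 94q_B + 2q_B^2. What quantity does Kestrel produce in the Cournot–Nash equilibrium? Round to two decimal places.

Kestrel's profit: π_K = (262 - 2Q)q_K - (10q_K + (1/2)q_K²). Setting ∂π_K/∂q_K = 0: 252 - 5q_K - 2(q_B) = 0.
Bastion's profit: π_B = (262 - 2Q)q_B - (94q_B + 2q_B²). Setting ∂π_B/∂q_B = 0: 168 - 8q_B - 2(q_K) = 0.
Best responses: q_K = (252 - 2q_B)/5, q_B = (168 - 2q_K)/8.
Substituting one into the other gives q_K = 140/3 and q_B = 28/3.

46.67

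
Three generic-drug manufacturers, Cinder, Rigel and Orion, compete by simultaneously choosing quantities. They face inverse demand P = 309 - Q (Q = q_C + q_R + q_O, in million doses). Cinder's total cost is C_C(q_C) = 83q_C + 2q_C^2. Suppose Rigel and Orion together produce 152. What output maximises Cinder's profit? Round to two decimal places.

12.33

With rivals' combined output fixed at 152, Cinder's profit is π_C = (309 - 152 - q_C)q_C - (83q_C + 2q_C²) = (157 - q_C)q_C - (83q_C + 2q_C²).
∂π_C/∂q_C = 74 - 6q_C = 0, so q_C = 37/3.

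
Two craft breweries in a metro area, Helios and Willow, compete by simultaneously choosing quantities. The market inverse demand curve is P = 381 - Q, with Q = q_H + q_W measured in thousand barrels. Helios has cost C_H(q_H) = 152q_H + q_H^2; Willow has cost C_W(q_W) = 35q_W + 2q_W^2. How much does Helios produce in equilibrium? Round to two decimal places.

Helios's profit: π_H = (381 - Q)q_H - (152q_H + q_H²). Setting ∂π_H/∂q_H = 0: 229 - 4q_H - (q_W) = 0.
Willow's first-order condition: 346 - 6q_W - (q_H) = 0.
So q_H = (229 - q_W)/4 and q_W = (346 - q_H)/6.
Substituting one into the other gives q_H = 1028/23 and q_W = 1155/23.

44.70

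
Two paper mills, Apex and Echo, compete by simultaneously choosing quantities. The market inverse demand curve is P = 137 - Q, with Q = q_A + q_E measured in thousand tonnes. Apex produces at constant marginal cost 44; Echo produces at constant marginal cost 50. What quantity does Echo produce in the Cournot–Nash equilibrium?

27

Apex's profit: π_A = (137 - Q)q_A - (44q_A). Setting ∂π_A/∂q_A = 0: 93 - 2q_A - (q_E) = 0.
Echo's first-order condition: 87 - 2q_E - (q_A) = 0.
Rearranging gives the reaction functions q_A = (93 - q_E)/2 and q_E = (87 - q_A)/2.
Substituting one into the other gives q_A = 33 and q_E = 27.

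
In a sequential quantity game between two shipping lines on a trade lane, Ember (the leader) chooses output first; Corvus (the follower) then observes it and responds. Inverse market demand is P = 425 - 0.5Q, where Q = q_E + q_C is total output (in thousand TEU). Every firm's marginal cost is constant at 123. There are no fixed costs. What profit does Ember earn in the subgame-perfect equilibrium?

The follower Corvus best-responds to any q_E: π_C = (425 - 0.5Q)q_C - 123q_C.
Follower FOC: 302 - (1/2)q_E - q_C = 0, so q_C(q_E) = (302 - (1/2)q_E).
Ember substitutes q_C(q_E) into its own profit: π_E = q_E(425 - (1/2)q_E - (302 - (1/2)q_E)/2) - 123q_E = (274 - (1/4)q_E)q_E - 123q_E.
The leader's first-order condition 151 - (1/2)q_E = 0 yields q_E = 302.
Then q_C = (302 - (1/2)·302) = 151.
Price P = 425 - (1/2)·453 = 397/2.
Ember's profit: (397/2 - 123)·302 = 22801.

22801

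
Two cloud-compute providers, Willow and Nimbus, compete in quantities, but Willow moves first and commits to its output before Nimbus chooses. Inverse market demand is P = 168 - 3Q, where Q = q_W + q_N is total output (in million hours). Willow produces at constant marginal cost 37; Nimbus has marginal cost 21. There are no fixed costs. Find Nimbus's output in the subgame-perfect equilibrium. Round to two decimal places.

14.92

The follower Nimbus best-responds to any q_W: π_N = (168 - 3Q)q_N - 21q_N.
Setting the follower's marginal profit to zero, 147 - 3q_W - 6q_N = 0, i.e. q_N = (147 - 3q_W)/6.
Willow substitutes q_N(q_W) into its own profit: π_W = q_W(168 - 3q_W - (147 - 3q_W)/2) - 37q_W = (189/2 - (3/2)q_W)q_W - 37q_W.
Leader FOC: 115/2 - 3q_W = 0, so q_W = 115/6.
Then q_N = (147 - 3·(115/6))/6 = 179/12.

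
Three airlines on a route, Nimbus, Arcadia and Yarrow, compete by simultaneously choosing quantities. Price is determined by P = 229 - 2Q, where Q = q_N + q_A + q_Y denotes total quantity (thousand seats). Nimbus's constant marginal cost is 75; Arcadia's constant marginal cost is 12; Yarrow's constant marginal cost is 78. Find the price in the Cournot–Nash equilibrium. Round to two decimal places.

98.50

Nimbus's profit: π_N = (229 - 2Q)q_N - (75q_N). Setting ∂π_N/∂q_N = 0: 154 - 4q_N - 2(q_A + q_Y) = 0.
Arcadia's profit: π_A = (229 - 2Q)q_A - (12q_A). Setting ∂π_A/∂q_A = 0: 217 - 4q_A - 2(q_N + q_Y) = 0.
Yarrow's profit: π_Y = (229 - 2Q)q_Y - (78q_Y). Setting ∂π_Y/∂q_Y = 0: 151 - 4q_Y - 2(q_N + q_A) = 0.
Summing all 3 equations gives 522 − 8Q = 0, hence Q = 261/4.
Back-substituting: q_N = (154 − 261/2)/2 = 47/4, q_A = (217 − 261/2)/2 = 173/4, q_Y = (151 − 261/2)/2 = 41/4.
Total output Q = 261/4, so price P = 229 - 2·(261/4) = 197/2.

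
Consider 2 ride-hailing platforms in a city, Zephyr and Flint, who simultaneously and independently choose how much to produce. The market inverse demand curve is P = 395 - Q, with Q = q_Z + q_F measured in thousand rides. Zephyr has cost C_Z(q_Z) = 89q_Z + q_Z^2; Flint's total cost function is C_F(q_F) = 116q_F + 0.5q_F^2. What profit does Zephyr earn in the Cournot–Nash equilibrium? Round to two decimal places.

Zephyr's profit: π_Z = (395 - Q)q_Z - (89q_Z + q_Z²). Setting ∂π_Z/∂q_Z = 0: 306 - 4q_Z - (q_F) = 0.
Flint's profit: π_F = (395 - Q)q_F - (116q_F + (1/2)q_F²). Setting ∂π_F/∂q_F = 0: 279 - 3q_F - (q_Z) = 0.
So q_Z = (306 - q_F)/4 and q_F = (279 - q_Z)/3.
Substituting one into the other gives q_Z = 639/11 and q_F = 810/11.
Price P = 395 - 1449/11 = 263.2727.
Zephyr's profit: 263.2727·(639/11) - 89·(639/11) - (639/11)² = 6749.1074.

6749.11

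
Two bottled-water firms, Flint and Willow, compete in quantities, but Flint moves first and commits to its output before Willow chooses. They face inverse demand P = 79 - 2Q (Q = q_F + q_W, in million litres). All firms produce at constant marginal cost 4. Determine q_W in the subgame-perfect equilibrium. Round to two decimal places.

Solve by backward induction. Given q_F, the follower Willow maximises π_W = (79 - 2q_F - 2q_W)q_W - 4q_W.
Follower FOC: 75 - 2q_F - 4q_W = 0, so q_W(q_F) = (75 - 2q_F)/4.
The leader anticipates this reaction. Substituting into P = 79 - 2Q gives P = 83/2 - q_F, so π_F = (83/2 - q_F)q_F - 4q_F.
Leader FOC: 75/2 - 2q_F = 0, so q_F = 75/4.
Then q_W = (75 - 2·(75/4))/4 = 75/8.

9.38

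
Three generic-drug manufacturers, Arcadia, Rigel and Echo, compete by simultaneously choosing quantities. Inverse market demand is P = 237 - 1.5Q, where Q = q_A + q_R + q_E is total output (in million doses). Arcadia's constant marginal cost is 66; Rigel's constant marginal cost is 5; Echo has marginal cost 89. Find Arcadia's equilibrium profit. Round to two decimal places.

Arcadia's profit: π_A = (237 - 1.5Q)q_A - (66q_A). Setting ∂π_A/∂q_A = 0: 171 - 3q_A - (3/2)(q_R + q_E) = 0.
Rigel's profit: π_R = (237 - 1.5Q)q_R - (5q_R). Setting ∂π_R/∂q_R = 0: 232 - 3q_R - (3/2)(q_A + q_E) = 0.
Echo's profit: π_E = (237 - 1.5Q)q_E - (89q_E). Setting ∂π_E/∂q_E = 0: 148 - 3q_E - (3/2)(q_A + q_R) = 0.
Adding the 3 first-order conditions: 551 − 6Q = 0, so Q = 551/6.
Back-substituting: q_A = (171 − 551/4)/(3/2) = 133/6, q_R = (232 − 551/4)/(3/2) = 377/6, q_E = (148 − 551/4)/(3/2) = 41/6.
Price P = 237 - (3/2)·(551/6) = 397/4.
Arcadia's profit: (397/4 - 66)·(133/6) = 737.0417.

737.04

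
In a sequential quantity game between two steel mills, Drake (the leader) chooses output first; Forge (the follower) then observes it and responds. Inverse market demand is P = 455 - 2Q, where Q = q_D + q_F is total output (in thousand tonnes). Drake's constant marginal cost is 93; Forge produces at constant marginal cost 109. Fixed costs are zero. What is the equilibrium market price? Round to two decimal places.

The follower Forge best-responds to any q_D: π_F = (455 - 2Q)q_F - 109q_F.
Follower FOC: 346 - 2q_D - 4q_F = 0, so q_F(q_D) = (346 - 2q_D)/4.
The leader anticipates this reaction. Substituting into P = 455 - 2Q gives P = 282 - q_D, so π_D = (282 - q_D)q_D - 93q_D.
Maximising: ∂π_D/∂q_D = 189 - 2q_D = 0, giving q_D = 189/2.
Then q_F = (346 - 2·(189/2))/4 = 157/4.
Total output Q = 535/4, so price P = 455 - 2·(535/4) = 375/2.

187.50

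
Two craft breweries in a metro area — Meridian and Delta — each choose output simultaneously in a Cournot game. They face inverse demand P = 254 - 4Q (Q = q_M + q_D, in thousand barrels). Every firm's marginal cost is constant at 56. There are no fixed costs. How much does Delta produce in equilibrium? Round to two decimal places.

16.50

A representative firm's profit is π_i = q_i(254 - 4Q) - 56q_i.
First-order condition (treating rivals' output as given): 198 - 8q_i - 4q_j = 0.
With identical firms every q_j equals q_i, so q_j = q_i and 198 = 12q_i, giving q_i = 33/2.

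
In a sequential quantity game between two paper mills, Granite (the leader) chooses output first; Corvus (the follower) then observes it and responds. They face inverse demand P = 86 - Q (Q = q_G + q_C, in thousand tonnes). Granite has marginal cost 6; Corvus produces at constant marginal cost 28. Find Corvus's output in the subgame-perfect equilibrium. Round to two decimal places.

Solve by backward induction. Given q_G, the follower Corvus maximises π_C = (86 - q_G - q_C)q_C - 28q_C.
Follower FOC: 58 - q_G - 2q_C = 0, so q_C(q_G) = (58 - q_G)/2.
Granite substitutes q_C(q_G) into its own profit: π_G = q_G(86 - q_G - (58 - q_G)/2) - 6q_G = (57 - (1/2)q_G)q_G - 6q_G.
Maximising: ∂π_G/∂q_G = 51 - q_G = 0, giving q_G = 51.
Then q_C = (58 - 51)/2 = 7/2.

3.50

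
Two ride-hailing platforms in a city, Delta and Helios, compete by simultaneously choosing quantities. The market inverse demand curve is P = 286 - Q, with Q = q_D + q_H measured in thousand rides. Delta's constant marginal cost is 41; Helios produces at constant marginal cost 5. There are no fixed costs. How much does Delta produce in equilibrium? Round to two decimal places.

69.67

Delta's profit: π_D = (286 - Q)q_D - (41q_D). Setting ∂π_D/∂q_D = 0: 245 - 2q_D - (q_H) = 0.
Helios's profit: π_H = (286 - Q)q_H - (5q_H). Setting ∂π_H/∂q_H = 0: 281 - 2q_H - (q_D) = 0.
Best responses: q_D = (245 - q_H)/2, q_H = (281 - q_D)/2.
Substituting one into the other gives q_D = 209/3 and q_H = 317/3.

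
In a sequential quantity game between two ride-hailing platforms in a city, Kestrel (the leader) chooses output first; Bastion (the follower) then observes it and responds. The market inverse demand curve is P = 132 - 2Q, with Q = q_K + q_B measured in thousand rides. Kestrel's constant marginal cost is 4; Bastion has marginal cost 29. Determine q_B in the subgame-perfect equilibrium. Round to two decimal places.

The follower Bastion best-responds to any q_K: π_B = (132 - 2Q)q_B - 29q_B.
Follower FOC: 103 - 2q_K - 4q_B = 0, so q_B(q_K) = (103 - 2q_K)/4.
The leader anticipates this reaction. Substituting into P = 132 - 2Q gives P = 161/2 - q_K, so π_K = (161/2 - q_K)q_K - 4q_K.
Leader FOC: 153/2 - 2q_K = 0, so q_K = 153/4.
Then q_B = (103 - 2·(153/4))/4 = 53/8.

6.63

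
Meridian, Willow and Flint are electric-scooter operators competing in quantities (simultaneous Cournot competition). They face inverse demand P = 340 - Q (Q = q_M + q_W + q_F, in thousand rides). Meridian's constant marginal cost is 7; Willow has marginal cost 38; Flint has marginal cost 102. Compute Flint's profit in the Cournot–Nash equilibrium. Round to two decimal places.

Meridian's profit: π_M = (340 - Q)q_M - (7q_M). Setting ∂π_M/∂q_M = 0: 333 - 2q_M - (q_W + q_F) = 0.
Willow's profit: π_W = (340 - Q)q_W - (38q_W). Setting ∂π_W/∂q_W = 0: 302 - 2q_W - (q_M + q_F) = 0.
Flint's first-order condition: 238 - 2q_F - (q_M + q_W) = 0.
Adding the 3 conditions: 873 − 2Q − 2Q = 0, i.e. Q = 873/4.
Back-substituting: q_M = (333 − 873/4) = 459/4, q_W = (302 − 873/4) = 335/4, q_F = (238 − 873/4) = 79/4.
Price P = 340 - 873/4 = 487/4.
Flint's profit: (487/4 - 102)·(79/4) = 390.0625.

390.06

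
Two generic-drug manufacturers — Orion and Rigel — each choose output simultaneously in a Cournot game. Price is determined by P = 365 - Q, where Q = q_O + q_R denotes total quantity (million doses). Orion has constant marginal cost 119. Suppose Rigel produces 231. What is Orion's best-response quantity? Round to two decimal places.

7.50

With the rival's output fixed at 231, Orion's profit is π_O = (365 - 231 - q_O)q_O - (119q_O) = (134 - q_O)q_O - (119q_O).
∂π_O/∂q_O = 15 - 2q_O = 0, so q_O = 15/2.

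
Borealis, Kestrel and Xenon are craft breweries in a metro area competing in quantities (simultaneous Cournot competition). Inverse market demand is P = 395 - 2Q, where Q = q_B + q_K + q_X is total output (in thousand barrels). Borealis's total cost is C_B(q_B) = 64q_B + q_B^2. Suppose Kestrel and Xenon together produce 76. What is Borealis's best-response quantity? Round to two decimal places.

29.83

With rivals' combined output fixed at 76, Borealis's profit is π_B = (395 - 2·76 - 2q_B)q_B - (64q_B + q_B²) = (243 - 2q_B)q_B - (64q_B + q_B²).
∂π_B/∂q_B = 179 - 6q_B = 0, so q_B = 179/6.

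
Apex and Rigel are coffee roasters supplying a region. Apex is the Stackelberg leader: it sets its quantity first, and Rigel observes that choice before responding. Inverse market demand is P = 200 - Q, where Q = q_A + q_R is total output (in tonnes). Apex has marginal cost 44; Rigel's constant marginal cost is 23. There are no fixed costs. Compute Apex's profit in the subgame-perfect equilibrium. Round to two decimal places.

The follower Rigel best-responds to any q_A: π_R = (200 - Q)q_R - 23q_R.
Follower FOC: 177 - q_A - 2q_R = 0, so q_R(q_A) = (177 - q_A)/2.
Apex substitutes q_R(q_A) into its own profit: π_A = q_A(200 - q_A - (177 - q_A)/2) - 44q_A = (223/2 - (1/2)q_A)q_A - 44q_A.
Leader FOC: 135/2 - q_A = 0, so q_A = 135/2.
Then q_R = (177 - 135/2)/2 = 219/4.
Price P = 200 - 489/4 = 311/4.
Apex's profit: (311/4 - 44)·(135/2) = 2278.1250.

2278.13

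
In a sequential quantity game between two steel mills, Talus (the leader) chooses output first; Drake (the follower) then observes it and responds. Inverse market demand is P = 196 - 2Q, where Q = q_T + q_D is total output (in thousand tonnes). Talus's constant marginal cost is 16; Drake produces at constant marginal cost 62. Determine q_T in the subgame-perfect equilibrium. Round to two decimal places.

56.50

The follower Drake best-responds to any q_T: π_D = (196 - 2Q)q_D - 62q_D.
∂π_D/∂q_D = 134 - 2q_T - 4q_D = 0 gives the reaction function q_D = (134 - 2q_T)/4.
Talus substitutes q_D(q_T) into its own profit: π_T = q_T(196 - 2q_T - (134 - 2q_T)/2) - 16q_T = (129 - q_T)q_T - 16q_T.
The leader's first-order condition 113 - 2q_T = 0 yields q_T = 113/2.
Then q_D = (134 - 2·(113/2))/4 = 21/4.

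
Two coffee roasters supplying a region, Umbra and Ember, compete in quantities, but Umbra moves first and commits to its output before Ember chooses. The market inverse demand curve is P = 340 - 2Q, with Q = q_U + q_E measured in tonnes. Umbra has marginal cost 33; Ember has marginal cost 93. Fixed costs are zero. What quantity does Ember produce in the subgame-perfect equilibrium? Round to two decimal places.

The follower Ember best-responds to any q_U: π_E = (340 - 2Q)q_E - 93q_E.
Follower FOC: 247 - 2q_U - 4q_E = 0, so q_E(q_U) = (247 - 2q_U)/4.
Umbra substitutes q_E(q_U) into its own profit: π_U = q_U(340 - 2q_U - (247 - 2q_U)/2) - 33q_U = (433/2 - q_U)q_U - 33q_U.
Leader FOC: 367/2 - 2q_U = 0, so q_U = 367/4.
Then q_E = (247 - 2·(367/4))/4 = 127/8.

15.88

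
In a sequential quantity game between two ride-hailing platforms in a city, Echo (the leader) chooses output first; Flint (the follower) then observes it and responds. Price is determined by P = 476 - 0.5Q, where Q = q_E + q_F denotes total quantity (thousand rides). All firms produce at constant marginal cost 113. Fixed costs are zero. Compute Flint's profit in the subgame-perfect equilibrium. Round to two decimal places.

The follower Flint best-responds to any q_E: π_F = (476 - 0.5Q)q_F - 113q_F.
Setting the follower's marginal profit to zero, 363 - (1/2)q_E - q_F = 0, i.e. q_F = (363 - (1/2)q_E).
The leader anticipates this reaction. Substituting into P = 476 - 0.5Q gives P = 589/2 - (1/4)q_E, so π_E = (589/2 - (1/4)q_E)q_E - 113q_E.
The leader's first-order condition 363/2 - (1/2)q_E = 0 yields q_E = 363.
Then q_F = (363 - (1/2)·363) = 363/2.
Price P = 476 - (1/2)·(1089/2) = 815/4.
Flint's profit: (815/4 - 113)·(363/2) = 16471.1250.

16471.13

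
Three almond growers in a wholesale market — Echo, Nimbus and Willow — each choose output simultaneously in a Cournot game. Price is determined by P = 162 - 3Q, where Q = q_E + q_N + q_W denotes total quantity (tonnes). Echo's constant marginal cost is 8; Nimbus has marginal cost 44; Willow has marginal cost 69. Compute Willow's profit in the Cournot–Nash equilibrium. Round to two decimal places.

Echo's profit: π_E = (162 - 3Q)q_E - (8q_E). Setting ∂π_E/∂q_E = 0: 154 - 6q_E - 3(q_N + q_W) = 0.
Nimbus's profit: π_N = (162 - 3Q)q_N - (44q_N). Setting ∂π_N/∂q_N = 0: 118 - 6q_N - 3(q_E + q_W) = 0.
Willow's profit: π_W = (162 - 3Q)q_W - (69q_W). Setting ∂π_W/∂q_W = 0: 93 - 6q_W - 3(q_E + q_N) = 0.
Adding the 3 first-order conditions: 365 − 12Q = 0, so Q = 365/12.
Back-substituting: q_E = (154 − 365/4)/3 = 251/12, q_N = (118 − 365/4)/3 = 107/12, q_W = (93 − 365/4)/3 = 7/12.
Price P = 162 - 3·(365/12) = 283/4.
Willow's profit: (283/4 - 69)·(7/12) = 49/48.

1.02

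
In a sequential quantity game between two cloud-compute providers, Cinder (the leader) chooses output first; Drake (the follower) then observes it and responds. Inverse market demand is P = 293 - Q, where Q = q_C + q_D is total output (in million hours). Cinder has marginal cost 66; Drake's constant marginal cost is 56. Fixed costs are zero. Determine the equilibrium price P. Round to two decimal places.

120.25

Solve by backward induction. Given q_C, the follower Drake maximises π_D = (293 - q_C - q_D)q_D - 56q_D.
∂π_D/∂q_D = 237 - q_C - 2q_D = 0 gives the reaction function q_D = (237 - q_C)/2.
Cinder substitutes q_D(q_C) into its own profit: π_C = q_C(293 - q_C - (237 - q_C)/2) - 66q_C = (349/2 - (1/2)q_C)q_C - 66q_C.
Leader FOC: 217/2 - q_C = 0, so q_C = 217/2.
Then q_D = (237 - 217/2)/2 = 257/4.
Total output Q = 691/4, so price P = 293 - 691/4 = 481/4.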